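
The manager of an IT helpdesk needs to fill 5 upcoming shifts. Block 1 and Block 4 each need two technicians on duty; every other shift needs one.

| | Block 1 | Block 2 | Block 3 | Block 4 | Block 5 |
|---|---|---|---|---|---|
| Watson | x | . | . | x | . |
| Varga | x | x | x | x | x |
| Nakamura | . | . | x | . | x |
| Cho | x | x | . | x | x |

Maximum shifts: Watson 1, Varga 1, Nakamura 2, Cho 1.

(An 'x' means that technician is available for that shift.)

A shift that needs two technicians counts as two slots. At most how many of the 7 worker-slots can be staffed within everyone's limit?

5

Total capacity across all technicians is 1+1+2+1 = 5, and 7 slots are needed, so at most 5 can be filled.
An assignment achieving 5: Block 1→Watson+Cho, Block 2→Varga, Block 3→Nakamura, Block 5→Nakamura.
Loads: Watson 1/1, Varga 1/1, Nakamura 2/2, Cho 1/1.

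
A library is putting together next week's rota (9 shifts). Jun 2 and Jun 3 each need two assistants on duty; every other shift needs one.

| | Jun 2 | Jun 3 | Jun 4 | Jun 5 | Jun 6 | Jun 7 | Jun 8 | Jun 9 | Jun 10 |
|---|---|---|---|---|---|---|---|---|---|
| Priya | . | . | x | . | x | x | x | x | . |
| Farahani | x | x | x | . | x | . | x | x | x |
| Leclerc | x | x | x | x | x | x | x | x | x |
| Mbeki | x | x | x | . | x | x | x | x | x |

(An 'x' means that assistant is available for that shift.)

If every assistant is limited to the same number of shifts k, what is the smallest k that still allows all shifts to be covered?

With 4 assistants and 11 worker-slots to fill, someone must work at least ⌈11/4⌉ = 3 shifts, so k ≥ 3.
k = 3 works: Jun 2→Farahani+Leclerc, Jun 3→Farahani+Leclerc, Jun 4→Priya, Jun 5→Leclerc, Jun 6→Priya, Jun 7→Priya, Jun 8→Mbeki, Jun 9→Mbeki, Jun 10→Farahani.
Loads: Priya 3, Farahani 3, Leclerc 3, Mbeki 2 — all ≤ 3.

3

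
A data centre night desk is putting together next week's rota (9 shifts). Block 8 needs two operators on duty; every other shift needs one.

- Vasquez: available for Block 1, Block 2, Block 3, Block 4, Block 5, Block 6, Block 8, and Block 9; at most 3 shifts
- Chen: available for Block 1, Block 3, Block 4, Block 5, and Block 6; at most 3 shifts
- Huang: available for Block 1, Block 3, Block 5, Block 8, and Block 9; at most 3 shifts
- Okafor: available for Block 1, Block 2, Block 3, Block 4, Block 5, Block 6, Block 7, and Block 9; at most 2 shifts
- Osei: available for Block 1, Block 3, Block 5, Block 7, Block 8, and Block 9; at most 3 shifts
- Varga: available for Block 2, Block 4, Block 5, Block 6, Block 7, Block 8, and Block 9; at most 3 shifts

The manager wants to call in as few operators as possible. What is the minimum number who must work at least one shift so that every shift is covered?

10 slots to fill and no one can take more than 3, so at least ⌈10/3⌉ = 4 operators are needed.
Vasquez, Chen, Huang, and Okafor alone can cover everything: Block 1→Chen, Block 2→Vasquez, Block 3→Chen, Block 4→Vasquez, Block 5→Huang, Block 6→Chen, Block 7→Okafor, Block 8→Vasquez+Huang, Block 9→Huang.

4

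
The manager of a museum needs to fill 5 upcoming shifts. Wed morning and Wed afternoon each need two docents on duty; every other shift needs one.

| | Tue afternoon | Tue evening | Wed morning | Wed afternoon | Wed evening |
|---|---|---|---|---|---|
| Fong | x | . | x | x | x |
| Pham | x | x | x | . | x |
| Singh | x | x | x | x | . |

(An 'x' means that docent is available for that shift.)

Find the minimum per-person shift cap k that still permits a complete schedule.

With 3 docents and 7 worker-slots to fill, someone must work at least ⌈7/3⌉ = 3 shifts, so k ≥ 3.
k = 3 works: Tue afternoon→Fong, Tue evening→Pham, Wed morning→Pham+Singh, Wed afternoon→Fong+Singh, Wed evening→Fong.
Loads: Fong 3, Pham 2, Singh 2 — all ≤ 3.

3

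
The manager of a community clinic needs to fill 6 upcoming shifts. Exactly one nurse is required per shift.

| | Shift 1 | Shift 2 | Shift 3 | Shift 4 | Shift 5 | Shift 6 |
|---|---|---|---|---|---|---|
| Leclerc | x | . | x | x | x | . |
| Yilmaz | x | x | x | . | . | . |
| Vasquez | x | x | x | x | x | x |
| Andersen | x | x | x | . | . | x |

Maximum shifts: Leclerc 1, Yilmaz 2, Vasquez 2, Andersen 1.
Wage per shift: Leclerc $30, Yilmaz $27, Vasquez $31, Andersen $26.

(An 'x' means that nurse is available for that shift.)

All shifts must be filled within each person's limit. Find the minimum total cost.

$172

Picking the cheapest available nurse for each shift independently would cost $164, but that ignores the shift limits.
An optimal schedule: Shift 1→Yilmaz, Shift 2→Yilmaz, Shift 3→Andersen, Shift 4→Leclerc, Shift 5→Vasquez, Shift 6→Vasquez.
Total: 27 + 27 + 26 + 30 + 31 + 31 = $172.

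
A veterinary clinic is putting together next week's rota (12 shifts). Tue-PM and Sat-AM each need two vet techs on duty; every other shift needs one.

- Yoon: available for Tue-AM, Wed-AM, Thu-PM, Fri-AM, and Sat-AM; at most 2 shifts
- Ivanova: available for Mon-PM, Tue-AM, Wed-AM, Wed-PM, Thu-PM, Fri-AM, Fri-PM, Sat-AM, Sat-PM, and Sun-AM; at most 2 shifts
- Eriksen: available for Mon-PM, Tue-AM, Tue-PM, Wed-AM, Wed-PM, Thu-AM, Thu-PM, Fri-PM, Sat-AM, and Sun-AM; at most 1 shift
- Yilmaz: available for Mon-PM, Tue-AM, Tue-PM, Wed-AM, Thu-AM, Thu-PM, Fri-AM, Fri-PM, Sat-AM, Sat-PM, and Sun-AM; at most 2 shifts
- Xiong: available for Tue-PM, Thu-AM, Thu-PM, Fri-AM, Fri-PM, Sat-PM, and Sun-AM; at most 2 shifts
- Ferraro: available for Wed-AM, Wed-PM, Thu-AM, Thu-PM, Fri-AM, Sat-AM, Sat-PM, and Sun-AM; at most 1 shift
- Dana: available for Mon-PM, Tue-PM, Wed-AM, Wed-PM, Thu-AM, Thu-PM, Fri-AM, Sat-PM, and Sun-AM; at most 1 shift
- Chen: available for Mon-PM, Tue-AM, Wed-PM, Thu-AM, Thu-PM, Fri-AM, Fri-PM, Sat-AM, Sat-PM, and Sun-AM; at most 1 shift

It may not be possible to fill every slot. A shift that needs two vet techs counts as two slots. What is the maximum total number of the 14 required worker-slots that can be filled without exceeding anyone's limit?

12

Total capacity across all vet techs is 2+2+1+2+2+1+1+1 = 12, and 14 slots are needed, so at most 12 can be filled.
An assignment achieving 12: Mon-PM→Ivanova, Tue-AM→Yoon, Tue-PM→Eriksen+Yilmaz, Wed-AM→Yoon, Wed-PM→Ivanova, Thu-AM→Xiong, Fri-AM→Dana, Fri-PM→Yilmaz, Sat-AM→Ferraro+Chen, Sat-PM→Xiong.
Loads: Yoon 2/2, Ivanova 2/2, Eriksen 1/1, Yilmaz 2/2, Xiong 2/2, Ferraro 1/1, Dana 1/1, Chen 1/1.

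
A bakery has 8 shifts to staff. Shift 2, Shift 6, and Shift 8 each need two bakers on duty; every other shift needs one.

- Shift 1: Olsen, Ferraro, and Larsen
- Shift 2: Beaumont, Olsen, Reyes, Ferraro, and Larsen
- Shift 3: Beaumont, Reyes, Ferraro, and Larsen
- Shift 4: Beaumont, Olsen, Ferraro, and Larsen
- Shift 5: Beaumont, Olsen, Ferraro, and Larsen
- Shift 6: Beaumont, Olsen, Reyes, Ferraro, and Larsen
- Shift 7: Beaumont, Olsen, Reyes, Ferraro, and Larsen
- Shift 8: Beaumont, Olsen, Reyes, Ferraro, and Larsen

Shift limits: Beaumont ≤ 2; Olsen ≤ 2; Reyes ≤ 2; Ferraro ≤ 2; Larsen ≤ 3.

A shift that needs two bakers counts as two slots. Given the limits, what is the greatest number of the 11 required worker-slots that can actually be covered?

Total capacity across all bakers is 2+2+2+2+3 = 11, and 11 slots are needed, so at most 11 can be filled.
An assignment achieving 11: Shift 1→Olsen, Shift 2→Reyes+Ferraro, Shift 3→Beaumont, Shift 4→Beaumont, Shift 5→Olsen, Shift 6→Reyes+Larsen, Shift 7→Larsen, Shift 8→Ferraro+Larsen.
Loads: Beaumont 2/2, Olsen 2/2, Reyes 2/2, Ferraro 2/2, Larsen 3/3.

11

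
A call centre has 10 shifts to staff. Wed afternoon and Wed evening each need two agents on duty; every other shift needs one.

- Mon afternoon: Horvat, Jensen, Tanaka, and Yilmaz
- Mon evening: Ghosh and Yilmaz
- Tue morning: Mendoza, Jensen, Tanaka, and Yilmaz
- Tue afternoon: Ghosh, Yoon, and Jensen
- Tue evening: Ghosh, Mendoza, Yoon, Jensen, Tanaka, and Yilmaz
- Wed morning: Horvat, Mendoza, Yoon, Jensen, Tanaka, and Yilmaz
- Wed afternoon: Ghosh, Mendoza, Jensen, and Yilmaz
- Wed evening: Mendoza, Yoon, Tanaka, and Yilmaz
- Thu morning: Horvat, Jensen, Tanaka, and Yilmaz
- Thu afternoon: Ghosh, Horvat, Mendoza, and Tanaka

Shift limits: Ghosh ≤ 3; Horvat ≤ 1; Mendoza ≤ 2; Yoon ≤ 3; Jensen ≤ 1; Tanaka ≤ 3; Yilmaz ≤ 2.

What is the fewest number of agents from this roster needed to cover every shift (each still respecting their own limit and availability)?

5

12 slots to fill and no one can take more than 3, so at least ⌈12/3⌉ = 4 agents are needed.
Any 4 agents together have capacity at most 3+3+3+2 = 11 < 12 slots, so 4 can never suffice.
Ghosh, Horvat, Mendoza, Yoon, and Tanaka alone can cover everything: Mon afternoon→Horvat, Mon evening→Ghosh, Tue morning→Mendoza, Tue afternoon→Ghosh, Tue evening→Yoon, Wed morning→Yoon, Wed afternoon→Ghosh+Mendoza, Wed evening→Yoon+Tanaka, Thu morning→Tanaka, Thu afternoon→Tanaka.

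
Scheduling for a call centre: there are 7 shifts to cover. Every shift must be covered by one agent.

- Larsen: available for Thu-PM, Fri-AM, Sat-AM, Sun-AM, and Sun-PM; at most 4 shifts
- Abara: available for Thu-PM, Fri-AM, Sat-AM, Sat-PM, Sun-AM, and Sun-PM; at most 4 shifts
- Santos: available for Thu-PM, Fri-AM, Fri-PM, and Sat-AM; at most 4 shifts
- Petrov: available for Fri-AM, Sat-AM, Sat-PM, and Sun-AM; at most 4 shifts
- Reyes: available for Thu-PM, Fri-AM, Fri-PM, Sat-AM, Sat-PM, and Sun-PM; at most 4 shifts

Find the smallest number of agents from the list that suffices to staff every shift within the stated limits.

2

7 slots to fill and no one can take more than 4, so at least ⌈7/4⌉ = 2 agents are needed.
Larsen and Reyes alone can cover everything: Thu-PM→Larsen, Fri-AM→Larsen, Fri-PM→Reyes, Sat-AM→Larsen, Sat-PM→Reyes, Sun-AM→Larsen, Sun-PM→Reyes.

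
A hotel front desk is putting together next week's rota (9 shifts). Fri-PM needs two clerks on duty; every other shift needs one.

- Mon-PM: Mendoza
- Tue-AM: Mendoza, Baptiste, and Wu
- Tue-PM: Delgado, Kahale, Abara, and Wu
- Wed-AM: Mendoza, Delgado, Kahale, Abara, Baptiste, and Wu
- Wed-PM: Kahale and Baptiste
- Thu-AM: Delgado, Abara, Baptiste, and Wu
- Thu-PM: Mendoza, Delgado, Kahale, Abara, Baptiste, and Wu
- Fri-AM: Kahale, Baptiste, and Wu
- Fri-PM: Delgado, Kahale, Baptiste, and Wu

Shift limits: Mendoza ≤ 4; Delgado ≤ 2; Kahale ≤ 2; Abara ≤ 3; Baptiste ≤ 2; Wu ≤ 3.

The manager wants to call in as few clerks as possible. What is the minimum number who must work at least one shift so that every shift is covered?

4

10 slots to fill and no one can take more than 4, so at least ⌈10/4⌉ = 3 clerks are needed.
No set of 3 clerks can cover every shift (each such set leaves at least one shift with no one available or exceeds a cap).
Mendoza, Delgado, Kahale, and Baptiste alone can cover everything: Mon-PM→Mendoza, Tue-AM→Mendoza, Tue-PM→Delgado, Wed-AM→Mendoza, Wed-PM→Kahale, Thu-AM→Delgado, Thu-PM→Mendoza, Fri-AM→Baptiste, Fri-PM→Kahale+Baptiste.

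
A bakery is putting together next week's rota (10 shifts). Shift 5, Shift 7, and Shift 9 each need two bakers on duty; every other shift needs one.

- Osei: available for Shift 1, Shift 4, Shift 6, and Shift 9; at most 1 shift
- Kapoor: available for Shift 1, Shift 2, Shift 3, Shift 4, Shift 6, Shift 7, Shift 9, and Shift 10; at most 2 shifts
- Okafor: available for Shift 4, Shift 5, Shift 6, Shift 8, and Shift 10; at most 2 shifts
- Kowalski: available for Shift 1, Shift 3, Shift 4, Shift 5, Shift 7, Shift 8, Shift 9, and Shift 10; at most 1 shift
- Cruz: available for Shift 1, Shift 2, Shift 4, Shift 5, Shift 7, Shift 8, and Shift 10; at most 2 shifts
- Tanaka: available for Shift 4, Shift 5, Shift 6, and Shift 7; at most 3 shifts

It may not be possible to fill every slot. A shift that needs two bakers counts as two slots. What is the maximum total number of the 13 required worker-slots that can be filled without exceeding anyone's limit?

Total capacity across all bakers is 1+2+2+1+2+3 = 11, and 13 slots are needed, so at most 11 can be filled.
An assignment achieving 11: Shift 1→Cruz, Shift 2→Kapoor, Shift 3→Kapoor, Shift 4→Tanaka, Shift 5→Okafor+Cruz, Shift 6→Tanaka, Shift 7→Tanaka, Shift 8→Okafor, Shift 9→Osei+Kowalski.
Loads: Osei 1/1, Kapoor 2/2, Okafor 2/2, Kowalski 1/1, Cruz 2/2, Tanaka 3/3.

11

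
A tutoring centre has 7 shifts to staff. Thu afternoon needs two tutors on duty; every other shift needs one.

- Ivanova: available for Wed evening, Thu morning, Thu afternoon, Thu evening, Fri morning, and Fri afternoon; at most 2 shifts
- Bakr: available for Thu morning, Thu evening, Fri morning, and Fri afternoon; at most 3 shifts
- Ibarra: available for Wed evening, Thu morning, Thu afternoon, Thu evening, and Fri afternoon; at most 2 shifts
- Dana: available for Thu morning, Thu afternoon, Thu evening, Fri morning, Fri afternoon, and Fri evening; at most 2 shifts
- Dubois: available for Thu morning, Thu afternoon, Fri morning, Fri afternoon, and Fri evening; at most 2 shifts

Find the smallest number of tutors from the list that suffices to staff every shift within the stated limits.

4

8 slots to fill and no one can take more than 3, so at least ⌈8/3⌉ = 3 tutors are needed.
Any 3 tutors together have capacity at most 3+2+2 = 7 < 8 slots, so 3 can never suffice.
Ivanova, Bakr, Ibarra, and Dana alone can cover everything: Wed evening→Ivanova, Thu morning→Bakr, Thu afternoon→Ivanova+Ibarra, Thu evening→Bakr, Fri morning→Bakr, Fri afternoon→Ibarra, Fri evening→Dana.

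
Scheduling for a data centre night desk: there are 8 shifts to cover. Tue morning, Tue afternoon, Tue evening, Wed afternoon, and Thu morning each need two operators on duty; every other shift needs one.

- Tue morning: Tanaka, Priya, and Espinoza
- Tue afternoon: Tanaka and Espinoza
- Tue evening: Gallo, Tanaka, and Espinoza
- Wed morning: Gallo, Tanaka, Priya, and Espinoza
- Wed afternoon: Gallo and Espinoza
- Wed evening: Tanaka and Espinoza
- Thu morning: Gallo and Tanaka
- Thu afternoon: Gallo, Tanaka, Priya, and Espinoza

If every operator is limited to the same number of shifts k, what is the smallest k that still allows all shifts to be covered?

With 4 operators and 13 worker-slots to fill, someone must work at least ⌈13/4⌉ = 4 shifts, so k ≥ 4.
k = 4 works: Tue morning→Tanaka+Priya, Tue afternoon→Tanaka+Espinoza, Tue evening→Gallo+Espinoza, Wed morning→Gallo, Wed afternoon→Gallo+Espinoza, Wed evening→Tanaka, Thu morning→Gallo+Tanaka, Thu afternoon→Priya.
Loads: Gallo 4, Tanaka 4, Priya 2, Espinoza 3 — all ≤ 4.

4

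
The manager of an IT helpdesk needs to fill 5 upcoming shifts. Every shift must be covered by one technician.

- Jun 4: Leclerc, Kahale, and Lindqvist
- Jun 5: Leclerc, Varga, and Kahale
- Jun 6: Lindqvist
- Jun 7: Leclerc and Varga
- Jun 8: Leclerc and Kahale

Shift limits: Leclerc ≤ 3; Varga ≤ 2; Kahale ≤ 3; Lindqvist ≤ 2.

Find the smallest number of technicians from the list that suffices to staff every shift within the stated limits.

5 slots to fill and no one can take more than 3, so at least ⌈5/3⌉ = 2 technicians are needed.
Leclerc and Lindqvist alone can cover everything: Jun 4→Lindqvist, Jun 5→Leclerc, Jun 6→Lindqvist, Jun 7→Leclerc, Jun 8→Leclerc.

2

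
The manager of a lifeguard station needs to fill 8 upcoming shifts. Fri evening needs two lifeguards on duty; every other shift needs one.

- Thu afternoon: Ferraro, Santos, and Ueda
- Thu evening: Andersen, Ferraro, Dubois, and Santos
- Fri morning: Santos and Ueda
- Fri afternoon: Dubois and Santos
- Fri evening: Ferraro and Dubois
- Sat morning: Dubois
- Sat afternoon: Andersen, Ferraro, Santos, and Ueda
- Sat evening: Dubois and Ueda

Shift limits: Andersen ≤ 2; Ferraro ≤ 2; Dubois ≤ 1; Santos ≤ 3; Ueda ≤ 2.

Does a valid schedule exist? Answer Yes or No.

Total capacity is 10 and 9 slots are needed, so capacity alone doesn't rule it out.
Shifts {Fri evening, Sat morning} need 3 worker-slots in total, but the lifeguards available for any of those shifts (Ferraro and Dubois) can supply at most 2 among them. So no valid schedule exists.

No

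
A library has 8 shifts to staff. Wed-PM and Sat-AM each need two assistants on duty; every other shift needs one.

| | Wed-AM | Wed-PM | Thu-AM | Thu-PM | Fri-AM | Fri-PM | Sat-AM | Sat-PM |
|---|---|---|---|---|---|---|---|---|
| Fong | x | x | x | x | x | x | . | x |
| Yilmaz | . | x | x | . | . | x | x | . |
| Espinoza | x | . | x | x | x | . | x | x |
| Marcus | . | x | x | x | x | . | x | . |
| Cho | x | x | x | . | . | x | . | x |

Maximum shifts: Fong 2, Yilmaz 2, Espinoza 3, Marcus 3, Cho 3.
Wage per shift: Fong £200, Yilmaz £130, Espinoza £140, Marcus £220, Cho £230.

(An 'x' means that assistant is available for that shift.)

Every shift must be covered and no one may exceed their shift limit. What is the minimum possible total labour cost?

£1740

Picking the cheapest available assistant for each shift independently would cost £1420, but that ignores the shift limits.
An optimal schedule: Wed-AM→Espinoza, Wed-PM→Fong+Marcus, Thu-AM→Marcus, Thu-PM→Espinoza, Fri-AM→Espinoza, Fri-PM→Yilmaz, Sat-AM→Yilmaz+Marcus, Sat-PM→Fong.
Total: 140 + 200 + 220 + 220 + 140 + 140 + 130 + 130 + 220 + 200 = £1740.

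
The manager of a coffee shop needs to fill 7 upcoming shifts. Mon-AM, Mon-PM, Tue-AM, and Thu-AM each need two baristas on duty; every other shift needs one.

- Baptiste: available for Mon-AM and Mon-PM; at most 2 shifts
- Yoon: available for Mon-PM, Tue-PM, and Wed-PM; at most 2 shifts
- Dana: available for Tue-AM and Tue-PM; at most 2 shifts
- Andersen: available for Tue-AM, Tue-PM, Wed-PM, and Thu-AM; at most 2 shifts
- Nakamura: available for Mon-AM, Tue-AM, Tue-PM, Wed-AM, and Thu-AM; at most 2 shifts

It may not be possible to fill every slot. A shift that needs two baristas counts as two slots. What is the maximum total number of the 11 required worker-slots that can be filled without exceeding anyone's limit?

10

Total capacity across all baristas is 2+2+2+2+2 = 10, and 11 slots are needed, so at most 10 can be filled.
An assignment achieving 10: Mon-AM→Baptiste+Nakamura, Mon-PM→Baptiste+Yoon, Tue-AM→Dana+Andersen, Tue-PM→Dana, Wed-AM→Nakamura, Wed-PM→Yoon, Thu-AM→Andersen.
Loads: Baptiste 2/2, Yoon 2/2, Dana 2/2, Andersen 2/2, Nakamura 2/2.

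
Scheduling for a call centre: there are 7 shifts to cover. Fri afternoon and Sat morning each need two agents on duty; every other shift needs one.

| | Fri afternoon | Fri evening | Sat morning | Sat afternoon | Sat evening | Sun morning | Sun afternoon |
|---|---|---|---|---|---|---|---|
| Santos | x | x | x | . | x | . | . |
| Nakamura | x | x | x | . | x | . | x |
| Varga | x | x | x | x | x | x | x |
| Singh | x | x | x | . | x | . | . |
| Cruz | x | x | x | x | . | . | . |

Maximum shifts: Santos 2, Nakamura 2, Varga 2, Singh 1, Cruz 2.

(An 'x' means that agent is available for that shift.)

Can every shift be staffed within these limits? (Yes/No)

Yes

Sun morning can only be covered by Varga, so that assignment is forced.
One valid schedule: Fri afternoon→Nakamura+Cruz, Fri evening→Santos, Sat morning→Singh+Cruz, Sat afternoon→Varga, Sat evening→Santos, Sun morning→Varga, Sun afternoon→Nakamura.
Loads: Santos 2/2, Nakamura 2/2, Varga 2/2, Singh 1/1, Cruz 2/2 — all within limits.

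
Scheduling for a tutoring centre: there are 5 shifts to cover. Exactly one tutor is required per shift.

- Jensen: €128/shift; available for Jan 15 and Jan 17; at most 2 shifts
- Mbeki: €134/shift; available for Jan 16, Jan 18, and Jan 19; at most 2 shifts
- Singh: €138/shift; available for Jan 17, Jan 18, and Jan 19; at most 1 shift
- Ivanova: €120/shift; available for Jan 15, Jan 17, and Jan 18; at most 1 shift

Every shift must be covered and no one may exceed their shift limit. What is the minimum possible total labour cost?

Jan 16 can only be covered by Mbeki, so that assignment is forced.
Picking the cheapest available tutor for each shift independently would cost €628, but that ignores the shift limits.
An optimal schedule: Jan 15→Jensen, Jan 16→Mbeki, Jan 17→Jensen, Jan 18→Ivanova, Jan 19→Mbeki.
Total: 128 + 134 + 128 + 120 + 134 = €644.

€644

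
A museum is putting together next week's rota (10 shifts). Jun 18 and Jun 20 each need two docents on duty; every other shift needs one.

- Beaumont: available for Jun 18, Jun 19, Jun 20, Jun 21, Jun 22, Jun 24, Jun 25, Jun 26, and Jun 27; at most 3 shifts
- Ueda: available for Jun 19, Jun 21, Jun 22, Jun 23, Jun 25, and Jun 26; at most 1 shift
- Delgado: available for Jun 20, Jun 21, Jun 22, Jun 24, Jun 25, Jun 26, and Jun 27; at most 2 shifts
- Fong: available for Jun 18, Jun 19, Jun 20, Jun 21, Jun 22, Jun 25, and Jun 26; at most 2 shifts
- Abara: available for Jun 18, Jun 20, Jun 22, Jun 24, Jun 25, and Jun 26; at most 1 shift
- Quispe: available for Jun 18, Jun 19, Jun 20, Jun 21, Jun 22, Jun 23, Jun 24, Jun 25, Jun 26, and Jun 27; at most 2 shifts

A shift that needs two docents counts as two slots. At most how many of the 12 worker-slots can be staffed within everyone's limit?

Total capacity across all docents is 3+1+2+2+1+2 = 11, and 12 slots are needed, so at most 11 can be filled.
An assignment achieving 11: Jun 18→Beaumont+Fong, Jun 19→Beaumont, Jun 20→Delgado+Fong, Jun 21→Quispe, Jun 22→Abara, Jun 23→Ueda, Jun 24→Delgado, Jun 25→Quispe, Jun 27→Beaumont.
Loads: Beaumont 3/3, Ueda 1/1, Delgado 2/2, Fong 2/2, Abara 1/1, Quispe 2/2.

11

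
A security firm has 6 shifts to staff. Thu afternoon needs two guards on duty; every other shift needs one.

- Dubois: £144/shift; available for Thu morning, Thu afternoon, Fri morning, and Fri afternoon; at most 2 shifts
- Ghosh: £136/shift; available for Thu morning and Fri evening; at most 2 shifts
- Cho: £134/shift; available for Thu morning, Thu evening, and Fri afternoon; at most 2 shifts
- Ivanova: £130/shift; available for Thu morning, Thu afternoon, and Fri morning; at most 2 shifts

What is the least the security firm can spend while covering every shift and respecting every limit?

Thu afternoon can only be covered by Dubois and Ivanova, so that assignment is forced.
Thu evening can only be covered by Cho, so that assignment is forced.
Fri evening can only be covered by Ghosh, so that assignment is forced.
Picking the cheapest available guard for each shift independently would cost £938, but that ignores the shift limits.
An optimal schedule: Thu morning→Ghosh, Thu afternoon→Ivanova+Dubois, Thu evening→Cho, Fri morning→Ivanova, Fri afternoon→Cho, Fri evening→Ghosh.
Total: 136 + 130 + 144 + 134 + 130 + 134 + 136 = £944.

£944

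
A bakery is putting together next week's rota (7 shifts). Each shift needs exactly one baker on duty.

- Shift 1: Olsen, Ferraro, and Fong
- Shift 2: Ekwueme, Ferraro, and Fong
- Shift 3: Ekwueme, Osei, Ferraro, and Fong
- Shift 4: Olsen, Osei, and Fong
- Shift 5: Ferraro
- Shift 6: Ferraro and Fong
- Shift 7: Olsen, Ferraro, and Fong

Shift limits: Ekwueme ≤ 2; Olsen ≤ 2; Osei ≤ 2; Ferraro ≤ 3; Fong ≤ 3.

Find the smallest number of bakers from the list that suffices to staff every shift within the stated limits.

3

7 slots to fill and no one can take more than 3, so at least ⌈7/3⌉ = 3 bakers are needed.
Ekwueme, Olsen, and Ferraro alone can cover everything: Shift 1→Olsen, Shift 2→Ekwueme, Shift 3→Ekwueme, Shift 4→Olsen, Shift 5→Ferraro, Shift 6→Ferraro, Shift 7→Ferraro.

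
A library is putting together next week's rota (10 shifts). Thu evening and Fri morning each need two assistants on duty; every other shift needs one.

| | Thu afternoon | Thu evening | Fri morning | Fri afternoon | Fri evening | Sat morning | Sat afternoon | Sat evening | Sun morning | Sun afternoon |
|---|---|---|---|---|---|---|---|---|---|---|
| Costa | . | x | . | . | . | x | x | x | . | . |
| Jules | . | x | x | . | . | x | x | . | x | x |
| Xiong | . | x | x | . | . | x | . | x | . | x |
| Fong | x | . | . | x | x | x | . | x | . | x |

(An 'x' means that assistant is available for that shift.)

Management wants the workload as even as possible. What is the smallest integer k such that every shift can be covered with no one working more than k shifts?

With 4 assistants and 12 worker-slots to fill, someone must work at least ⌈12/4⌉ = 3 shifts, so k ≥ 3.
k = 3 works: Thu afternoon→Fong, Thu evening→Costa+Jules, Fri morning→Jules+Xiong, Fri afternoon→Fong, Fri evening→Fong, Sat morning→Xiong, Sat afternoon→Costa, Sat evening→Costa, Sun morning→Jules, Sun afternoon→Xiong.
Loads: Costa 3, Jules 3, Xiong 3, Fong 3 — all ≤ 3.

3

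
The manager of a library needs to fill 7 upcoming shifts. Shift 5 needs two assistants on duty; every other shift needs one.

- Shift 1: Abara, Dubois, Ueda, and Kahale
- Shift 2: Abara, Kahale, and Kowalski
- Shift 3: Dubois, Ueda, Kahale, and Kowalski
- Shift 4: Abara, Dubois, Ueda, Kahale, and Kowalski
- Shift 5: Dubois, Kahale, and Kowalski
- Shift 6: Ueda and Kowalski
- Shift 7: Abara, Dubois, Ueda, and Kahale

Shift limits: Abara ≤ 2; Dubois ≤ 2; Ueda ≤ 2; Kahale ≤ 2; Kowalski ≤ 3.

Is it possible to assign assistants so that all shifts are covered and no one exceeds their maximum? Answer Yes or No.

One valid schedule: Shift 1→Abara, Shift 2→Abara, Shift 3→Dubois, Shift 4→Kahale, Shift 5→Dubois+Kahale, Shift 6→Ueda, Shift 7→Ueda.
Loads: Abara 2/2, Dubois 2/2, Ueda 2/2, Kahale 2/2, Kowalski 0/3 — all within limits.

Yes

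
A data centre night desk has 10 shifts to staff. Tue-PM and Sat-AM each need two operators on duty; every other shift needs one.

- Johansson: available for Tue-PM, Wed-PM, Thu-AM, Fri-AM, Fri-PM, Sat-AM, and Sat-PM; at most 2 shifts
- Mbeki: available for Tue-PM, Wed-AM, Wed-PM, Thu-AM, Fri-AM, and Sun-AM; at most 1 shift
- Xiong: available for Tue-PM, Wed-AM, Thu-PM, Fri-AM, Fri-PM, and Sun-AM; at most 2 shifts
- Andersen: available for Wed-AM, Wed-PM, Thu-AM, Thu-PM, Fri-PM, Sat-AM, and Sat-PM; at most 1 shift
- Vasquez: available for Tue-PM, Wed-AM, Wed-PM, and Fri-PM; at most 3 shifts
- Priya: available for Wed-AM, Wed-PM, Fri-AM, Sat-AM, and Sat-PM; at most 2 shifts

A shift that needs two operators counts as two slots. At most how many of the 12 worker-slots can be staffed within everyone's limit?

11

Total capacity across all operators is 2+1+2+1+3+2 = 11, and 12 slots are needed, so at most 11 can be filled.
An assignment achieving 11: Tue-PM→Xiong+Vasquez, Wed-AM→Vasquez, Thu-AM→Johansson, Thu-PM→Xiong, Fri-AM→Priya, Fri-PM→Vasquez, Sat-AM→Johansson+Andersen, Sat-PM→Priya, Sun-AM→Mbeki.
Loads: Johansson 2/2, Mbeki 1/1, Xiong 2/2, Andersen 1/1, Vasquez 3/3, Priya 2/2.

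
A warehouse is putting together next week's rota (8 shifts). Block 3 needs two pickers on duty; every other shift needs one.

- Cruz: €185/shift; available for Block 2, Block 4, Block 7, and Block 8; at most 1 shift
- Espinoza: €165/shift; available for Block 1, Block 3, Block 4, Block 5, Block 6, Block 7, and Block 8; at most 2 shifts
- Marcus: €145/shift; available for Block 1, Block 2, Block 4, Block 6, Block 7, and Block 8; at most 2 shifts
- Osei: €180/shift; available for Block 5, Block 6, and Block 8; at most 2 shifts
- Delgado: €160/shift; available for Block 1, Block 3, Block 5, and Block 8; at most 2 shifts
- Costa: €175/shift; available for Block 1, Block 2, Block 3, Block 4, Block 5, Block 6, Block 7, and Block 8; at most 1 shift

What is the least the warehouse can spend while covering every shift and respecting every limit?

€1475

Picking the cheapest available picker for each shift independently would cost €1355, but that ignores the shift limits.
An optimal schedule: Block 1→Marcus, Block 2→Marcus, Block 3→Delgado+Espinoza, Block 4→Espinoza, Block 5→Delgado, Block 6→Osei, Block 7→Costa, Block 8→Osei.
Total: 145 + 145 + 160 + 165 + 165 + 160 + 180 + 175 + 180 = €1475.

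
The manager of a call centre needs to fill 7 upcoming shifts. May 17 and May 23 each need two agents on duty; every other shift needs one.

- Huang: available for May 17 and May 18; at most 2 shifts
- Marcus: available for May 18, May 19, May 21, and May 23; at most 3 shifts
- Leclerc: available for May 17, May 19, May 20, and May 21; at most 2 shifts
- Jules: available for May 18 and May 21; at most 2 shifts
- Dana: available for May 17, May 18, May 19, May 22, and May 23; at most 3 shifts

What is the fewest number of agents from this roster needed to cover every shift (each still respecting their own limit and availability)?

9 slots to fill and no one can take more than 3, so at least ⌈9/3⌉ = 3 agents are needed.
Any 3 agents together have capacity at most 3+3+2 = 8 < 9 slots, so 3 can never suffice.
Huang, Marcus, Leclerc, and Dana alone can cover everything: May 17→Huang+Leclerc, May 18→Huang, May 19→Marcus, May 20→Leclerc, May 21→Marcus, May 22→Dana, May 23→Marcus+Dana.

4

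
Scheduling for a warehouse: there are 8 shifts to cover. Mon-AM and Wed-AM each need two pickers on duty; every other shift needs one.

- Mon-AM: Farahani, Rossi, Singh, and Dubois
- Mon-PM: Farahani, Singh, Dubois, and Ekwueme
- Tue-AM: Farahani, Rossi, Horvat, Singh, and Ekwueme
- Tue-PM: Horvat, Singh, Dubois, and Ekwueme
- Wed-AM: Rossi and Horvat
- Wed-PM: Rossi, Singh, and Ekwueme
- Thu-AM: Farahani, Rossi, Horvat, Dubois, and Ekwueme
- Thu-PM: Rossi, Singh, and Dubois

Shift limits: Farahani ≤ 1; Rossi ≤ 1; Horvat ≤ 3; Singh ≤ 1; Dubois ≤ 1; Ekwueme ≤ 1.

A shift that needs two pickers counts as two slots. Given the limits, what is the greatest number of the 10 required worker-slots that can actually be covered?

8

Total capacity across all pickers is 1+1+3+1+1+1 = 8, and 10 slots are needed, so at most 8 can be filled.
An assignment achieving 8: Mon-AM→Farahani, Mon-PM→Ekwueme, Tue-AM→Horvat, Tue-PM→Horvat, Wed-AM→Rossi+Horvat, Wed-PM→Singh, Thu-PM→Dubois.
Loads: Farahani 1/1, Rossi 1/1, Horvat 3/3, Singh 1/1, Dubois 1/1, Ekwueme 1/1.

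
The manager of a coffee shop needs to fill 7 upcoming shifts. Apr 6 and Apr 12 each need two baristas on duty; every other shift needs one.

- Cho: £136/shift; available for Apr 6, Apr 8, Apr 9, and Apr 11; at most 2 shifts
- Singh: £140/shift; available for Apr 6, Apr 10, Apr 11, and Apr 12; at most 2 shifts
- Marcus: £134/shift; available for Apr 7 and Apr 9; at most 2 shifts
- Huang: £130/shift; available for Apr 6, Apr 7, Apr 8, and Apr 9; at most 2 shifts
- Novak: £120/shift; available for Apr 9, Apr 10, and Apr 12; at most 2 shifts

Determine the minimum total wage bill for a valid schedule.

£1180

Apr 12 can only be covered by Singh and Novak, so that assignment is forced.
Picking the cheapest available barista for each shift independently would cost £1162, but that ignores the shift limits.
An optimal schedule: Apr 6→Huang+Cho, Apr 7→Marcus, Apr 8→Huang, Apr 9→Marcus, Apr 10→Novak, Apr 11→Cho, Apr 12→Novak+Singh.
Total: 130 + 136 + 134 + 130 + 134 + 120 + 136 + 120 + 140 = £1180.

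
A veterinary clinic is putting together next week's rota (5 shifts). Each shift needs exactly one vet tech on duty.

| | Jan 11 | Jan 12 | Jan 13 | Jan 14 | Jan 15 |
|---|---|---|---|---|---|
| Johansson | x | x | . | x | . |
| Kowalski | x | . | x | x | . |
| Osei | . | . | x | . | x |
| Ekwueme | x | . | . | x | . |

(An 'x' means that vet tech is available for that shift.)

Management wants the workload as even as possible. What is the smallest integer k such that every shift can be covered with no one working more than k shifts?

With 4 vet techs and 5 worker-slots to fill, someone must work at least ⌈5/4⌉ = 2 shifts, so k ≥ 2.
k = 2 works: Jan 11→Johansson, Jan 12→Johansson, Jan 13→Kowalski, Jan 14→Kowalski, Jan 15→Osei.
Loads: Johansson 2, Kowalski 2, Osei 1, Ekwueme 0 — all ≤ 2.

2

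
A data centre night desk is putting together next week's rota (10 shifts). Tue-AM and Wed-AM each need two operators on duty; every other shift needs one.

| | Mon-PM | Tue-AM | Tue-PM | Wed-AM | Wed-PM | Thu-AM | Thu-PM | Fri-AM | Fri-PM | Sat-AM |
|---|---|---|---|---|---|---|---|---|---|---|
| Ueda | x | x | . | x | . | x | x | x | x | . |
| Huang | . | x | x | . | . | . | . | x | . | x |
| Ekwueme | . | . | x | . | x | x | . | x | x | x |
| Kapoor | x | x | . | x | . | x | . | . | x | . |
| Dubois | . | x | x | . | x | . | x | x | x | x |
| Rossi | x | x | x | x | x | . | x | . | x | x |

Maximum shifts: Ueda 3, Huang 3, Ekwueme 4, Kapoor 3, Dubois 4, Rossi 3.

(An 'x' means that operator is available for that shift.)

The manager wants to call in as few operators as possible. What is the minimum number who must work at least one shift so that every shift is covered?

4

12 slots to fill and no one can take more than 4, so at least ⌈12/4⌉ = 3 operators are needed.
Any 3 operators together have capacity at most 4+4+3 = 11 < 12 slots, so 3 can never suffice.
Ueda, Huang, Ekwueme, and Kapoor alone can cover everything: Mon-PM→Ueda, Tue-AM→Huang+Kapoor, Tue-PM→Huang, Wed-AM→Ueda+Kapoor, Wed-PM→Ekwueme, Thu-AM→Ekwueme, Thu-PM→Ueda, Fri-AM→Ekwueme, Fri-PM→Ekwueme, Sat-AM→Huang.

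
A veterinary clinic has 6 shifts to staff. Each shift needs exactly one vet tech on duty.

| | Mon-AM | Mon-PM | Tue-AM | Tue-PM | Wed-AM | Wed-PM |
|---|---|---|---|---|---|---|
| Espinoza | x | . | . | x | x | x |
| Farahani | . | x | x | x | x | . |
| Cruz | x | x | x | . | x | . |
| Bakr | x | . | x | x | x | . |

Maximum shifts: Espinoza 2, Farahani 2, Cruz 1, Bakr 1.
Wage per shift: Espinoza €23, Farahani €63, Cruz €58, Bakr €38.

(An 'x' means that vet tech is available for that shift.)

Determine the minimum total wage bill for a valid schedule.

Wed-PM can only be covered by Espinoza, so that assignment is forced.
Picking the cheapest available vet tech for each shift independently would cost €188, but that ignores the shift limits.
An optimal schedule: Mon-AM→Espinoza, Mon-PM→Farahani, Tue-AM→Farahani, Tue-PM→Bakr, Wed-AM→Cruz, Wed-PM→Espinoza.
Total: 23 + 63 + 63 + 38 + 58 + 23 = €268.

€268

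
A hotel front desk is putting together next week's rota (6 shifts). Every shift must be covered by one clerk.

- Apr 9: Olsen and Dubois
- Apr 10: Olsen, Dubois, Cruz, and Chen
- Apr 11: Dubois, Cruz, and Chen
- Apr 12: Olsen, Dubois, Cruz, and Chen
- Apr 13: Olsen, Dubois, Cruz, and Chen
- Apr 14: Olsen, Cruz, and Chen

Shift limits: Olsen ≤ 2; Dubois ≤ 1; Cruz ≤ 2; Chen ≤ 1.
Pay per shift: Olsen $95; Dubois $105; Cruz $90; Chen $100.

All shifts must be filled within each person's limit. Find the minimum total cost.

$575

Picking the cheapest available clerk for each shift independently would cost $545, but that ignores the shift limits.
An optimal schedule: Apr 9→Olsen, Apr 10→Cruz, Apr 11→Dubois, Apr 12→Cruz, Apr 13→Chen, Apr 14→Olsen.
Total: 95 + 90 + 105 + 90 + 100 + 95 = $575.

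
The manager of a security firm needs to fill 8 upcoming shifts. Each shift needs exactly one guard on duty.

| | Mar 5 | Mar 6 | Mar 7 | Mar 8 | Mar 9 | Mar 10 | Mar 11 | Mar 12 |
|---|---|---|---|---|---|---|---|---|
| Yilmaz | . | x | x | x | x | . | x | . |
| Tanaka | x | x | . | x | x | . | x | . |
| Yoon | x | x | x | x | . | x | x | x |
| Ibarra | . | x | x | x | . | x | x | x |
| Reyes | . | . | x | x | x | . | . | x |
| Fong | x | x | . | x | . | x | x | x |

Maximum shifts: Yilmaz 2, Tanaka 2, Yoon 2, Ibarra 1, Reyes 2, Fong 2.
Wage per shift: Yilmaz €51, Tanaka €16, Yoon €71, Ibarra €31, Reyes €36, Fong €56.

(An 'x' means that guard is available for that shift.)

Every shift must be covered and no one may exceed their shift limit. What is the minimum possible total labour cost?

Picking the cheapest available guard for each shift independently would cost €173, but that ignores the shift limits.
An optimal schedule: Mar 5→Tanaka, Mar 6→Yilmaz, Mar 7→Reyes, Mar 8→Fong, Mar 9→Tanaka, Mar 10→Ibarra, Mar 11→Yilmaz, Mar 12→Reyes.
Total: 16 + 51 + 36 + 56 + 16 + 31 + 51 + 36 = €293.

€293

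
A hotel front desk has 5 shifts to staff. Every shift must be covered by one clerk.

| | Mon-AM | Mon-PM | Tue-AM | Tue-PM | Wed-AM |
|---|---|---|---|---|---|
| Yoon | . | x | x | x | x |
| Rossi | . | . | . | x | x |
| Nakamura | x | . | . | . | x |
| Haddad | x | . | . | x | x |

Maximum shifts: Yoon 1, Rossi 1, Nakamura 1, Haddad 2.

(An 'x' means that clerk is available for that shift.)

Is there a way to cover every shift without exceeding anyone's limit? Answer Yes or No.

No

Total capacity is 5 and 5 slots are needed, so capacity alone doesn't rule it out.
Shifts {Mon-PM, Tue-AM} need 2 worker-slots in total, but the clerks available for any of those shifts (Yoon) can supply at most 1 among them. So no valid schedule exists.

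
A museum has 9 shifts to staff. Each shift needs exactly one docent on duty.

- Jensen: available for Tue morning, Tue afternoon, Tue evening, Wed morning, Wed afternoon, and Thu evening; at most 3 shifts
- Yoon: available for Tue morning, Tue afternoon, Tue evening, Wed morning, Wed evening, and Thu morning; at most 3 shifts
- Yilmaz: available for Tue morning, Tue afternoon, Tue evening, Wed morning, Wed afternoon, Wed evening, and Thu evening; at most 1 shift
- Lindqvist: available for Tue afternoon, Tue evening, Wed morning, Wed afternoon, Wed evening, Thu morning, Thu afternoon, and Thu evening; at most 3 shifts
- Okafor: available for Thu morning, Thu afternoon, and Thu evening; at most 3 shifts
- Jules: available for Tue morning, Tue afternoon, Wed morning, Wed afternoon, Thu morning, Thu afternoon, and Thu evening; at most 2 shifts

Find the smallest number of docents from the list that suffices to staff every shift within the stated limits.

3

9 slots to fill and no one can take more than 3, so at least ⌈9/3⌉ = 3 docents are needed.
Jensen, Yoon, and Lindqvist alone can cover everything: Tue morning→Jensen, Tue afternoon→Yoon, Tue evening→Lindqvist, Wed morning→Lindqvist, Wed afternoon→Jensen, Wed evening→Yoon, Thu morning→Yoon, Thu afternoon→Lindqvist, Thu evening→Jensen.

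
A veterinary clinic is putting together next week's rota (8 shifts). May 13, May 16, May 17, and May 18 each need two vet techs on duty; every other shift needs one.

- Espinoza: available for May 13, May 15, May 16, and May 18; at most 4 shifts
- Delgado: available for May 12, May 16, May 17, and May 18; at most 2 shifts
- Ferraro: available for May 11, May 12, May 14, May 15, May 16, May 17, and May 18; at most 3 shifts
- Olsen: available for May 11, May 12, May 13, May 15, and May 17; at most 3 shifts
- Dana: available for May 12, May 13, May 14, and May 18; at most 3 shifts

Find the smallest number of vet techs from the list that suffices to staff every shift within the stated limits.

12 slots to fill and no one can take more than 4, so at least ⌈12/4⌉ = 3 vet techs are needed.
Any 3 vet techs together have capacity at most 4+3+3 = 10 < 12 slots, so 3 can never suffice.
Espinoza, Delgado, Ferraro, and Olsen alone can cover everything: May 11→Ferraro, May 12→Olsen, May 13→Espinoza+Olsen, May 14→Ferraro, May 15→Espinoza, May 16→Espinoza+Delgado, May 17→Delgado+Olsen, May 18→Espinoza+Ferraro.

4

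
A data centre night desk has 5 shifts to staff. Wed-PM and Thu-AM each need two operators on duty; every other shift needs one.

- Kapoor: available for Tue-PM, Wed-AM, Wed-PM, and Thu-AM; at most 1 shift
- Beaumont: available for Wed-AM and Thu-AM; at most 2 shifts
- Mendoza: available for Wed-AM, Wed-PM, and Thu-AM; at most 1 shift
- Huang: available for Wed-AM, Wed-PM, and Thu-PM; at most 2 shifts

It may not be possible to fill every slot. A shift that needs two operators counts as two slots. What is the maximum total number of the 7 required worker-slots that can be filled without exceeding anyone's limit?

6

Total capacity across all operators is 1+2+1+2 = 6, and 7 slots are needed, so at most 6 can be filled.
An assignment achieving 6: Tue-PM→Kapoor, Wed-AM→Beaumont, Wed-PM→Mendoza+Huang, Thu-AM→Beaumont, Thu-PM→Huang.
Loads: Kapoor 1/1, Beaumont 2/2, Mendoza 1/1, Huang 2/2.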